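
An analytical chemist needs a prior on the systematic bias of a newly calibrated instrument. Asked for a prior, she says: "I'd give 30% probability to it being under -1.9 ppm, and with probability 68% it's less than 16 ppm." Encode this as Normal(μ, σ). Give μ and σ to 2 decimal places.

For Normal(μ,σ), the p-quantile is μ + z_p·σ. Here z_{0.3} = -0.5244, z_{0.68} = 0.4677.
So -1.9 = μ − 0.5244σ and 16 = μ + 0.4677σ.
Subtracting: σ = (16 − -1.9)/(0.4677 − (-0.5244)) = 18.04.
Then μ = -1.9 − (-0.5244)·18.04 = 7.56.

μ = 7.56, σ = 18.04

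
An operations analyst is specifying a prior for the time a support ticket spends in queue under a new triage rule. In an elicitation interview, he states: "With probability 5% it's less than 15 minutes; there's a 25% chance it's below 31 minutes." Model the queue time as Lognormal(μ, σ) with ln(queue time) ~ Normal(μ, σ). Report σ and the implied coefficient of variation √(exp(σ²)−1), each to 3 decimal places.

σ ≈ 0.748, CV ≈ 0.866

If T ~ Lognormal(μ,σ) then ln T ~ Normal(μ,σ), so the p-quantile of ln T is μ + z_p·σ.
ln(15) = 2.708 and ln(31) = 3.434; z_{0.05} = -1.645, z_{0.25} = -0.6745.
σ = (3.434 − 2.708)/(-0.6745 − (-1.645)) = 0.748.
μ = 2.708 − (-1.645)·0.748 = 3.939.
CV = √(exp(σ²)−1) = √(exp(0.5597)−1) = 0.866.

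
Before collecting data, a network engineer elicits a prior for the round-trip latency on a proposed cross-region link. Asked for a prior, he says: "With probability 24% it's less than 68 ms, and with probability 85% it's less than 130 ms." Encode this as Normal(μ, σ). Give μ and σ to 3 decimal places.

The p-quantile of Normal(μ,σ) is μ + z_p·σ, with z_{0.24} = -0.7063 and z_{0.85} = 1.036.
Eliminate σ: μ = (z₂·x₁ − z₁·x₂)/(z₂ − z₁) = (1.036·68 − (-0.7063)·130)/1.743 = 93.128.
Then σ = (x₂ − x₁)/(z₂ − z₁) = (130 − 68)/1.743 = 35.576.

μ = 93.128, σ = 35.576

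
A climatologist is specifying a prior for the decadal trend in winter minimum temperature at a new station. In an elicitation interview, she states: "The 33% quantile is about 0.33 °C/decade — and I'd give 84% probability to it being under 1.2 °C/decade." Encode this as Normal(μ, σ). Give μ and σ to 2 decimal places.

For Normal(μ,σ), the p-quantile is μ + z_p·σ. Here z_{0.33} = -0.4399, z_{0.84} = 0.9945.
So 0.33 = μ − 0.4399σ and 1.2 = μ + 0.9945σ.
Subtracting: σ = (1.2 − 0.33)/(0.9945 − (-0.4399)) = 0.61.
Then μ = 0.33 − (-0.4399)·0.61 = 0.60.

μ = 0.60, σ = 0.61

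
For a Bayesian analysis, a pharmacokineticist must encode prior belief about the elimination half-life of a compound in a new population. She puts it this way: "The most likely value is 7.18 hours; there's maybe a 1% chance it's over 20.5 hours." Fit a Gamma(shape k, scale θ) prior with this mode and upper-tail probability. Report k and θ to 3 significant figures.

k ≈ 5.14, θ ≈ 1.73

Gamma(k,θ) with k>1 has mode (k−1)θ, so θ = 7.18/(k−1).
Need P(X < 20.5) = 0.99 with θ tied to k this way. Start at k = 2, θ = 7.18: P(X<20.5) ≈ 0.778.
Too low — raise k to concentrate. Iterating converges to k ≈ 5.14.
Then θ = 7.18/(5.14−1) ≈ 1.73.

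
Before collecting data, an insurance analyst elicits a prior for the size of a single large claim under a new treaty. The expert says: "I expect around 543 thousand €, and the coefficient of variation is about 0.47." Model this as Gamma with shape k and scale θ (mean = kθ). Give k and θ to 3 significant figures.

For Gamma(k, scale θ): mean = kθ, variance = kθ², so CV = 1/√k.
CV = 0.47, hence k = 1/CV² = 4.53.
Then θ = mean/k = 543/4.53 = 120.

k ≈ 4.53, θ ≈ 120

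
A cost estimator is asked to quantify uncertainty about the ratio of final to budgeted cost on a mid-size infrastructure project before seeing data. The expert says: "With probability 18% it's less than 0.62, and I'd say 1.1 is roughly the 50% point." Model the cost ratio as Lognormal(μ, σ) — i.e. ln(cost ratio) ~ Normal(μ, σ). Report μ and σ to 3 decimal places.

μ ≈ 0.095, σ ≈ 0.626

If T ~ Lognormal(μ,σ) then ln T ~ Normal(μ,σ), so the p-quantile of ln T is μ + z_p·σ.
ln(0.62) = -0.478 and ln(1.1) = 0.09531; z_{0.18} = -0.9154, z_{0.5} = 0.
σ = (0.09531 − -0.478)/(0 − (-0.9154)) = 0.626.
μ = -0.478 − (-0.9154)·0.626 = 0.095.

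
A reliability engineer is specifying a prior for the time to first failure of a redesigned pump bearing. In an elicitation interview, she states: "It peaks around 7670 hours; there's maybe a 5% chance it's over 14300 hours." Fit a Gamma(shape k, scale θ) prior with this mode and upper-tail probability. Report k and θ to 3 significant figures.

Gamma(k,θ) with k>1 has mode (k−1)θ, so θ = 7670/(k−1).
Need P(X < 14300) = 0.95 with θ tied to k this way. Start at k = 2, θ = 7670: P(X<14300) ≈ 0.556.
Too low — raise k to concentrate. Iterating converges to k ≈ 8.17.
Then θ = 7670/(8.17−1) ≈ 1070.

k ≈ 8.17, θ ≈ 1070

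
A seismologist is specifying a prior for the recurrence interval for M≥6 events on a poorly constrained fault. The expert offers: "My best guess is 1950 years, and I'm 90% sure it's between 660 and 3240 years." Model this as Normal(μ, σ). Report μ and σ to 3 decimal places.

μ = 1950.000, σ = 784.264

A symmetric 90% interval runs μ ± z·σ with z = 1.645.
Half-width = 1290, so σ = 1290/1.645 = 784.264.
μ is the stated best guess, 1950.000.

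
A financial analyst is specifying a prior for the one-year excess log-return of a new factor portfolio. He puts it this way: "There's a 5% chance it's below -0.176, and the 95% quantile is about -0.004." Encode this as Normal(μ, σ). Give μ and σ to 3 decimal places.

μ = -0.090, σ = 0.052

For Normal(μ,σ), the p-quantile is μ + z_p·σ. Here z_{0.05} = -1.645, z_{0.95} = 1.645.
So -0.176 = μ − 1.645σ and -0.004 = μ + 1.645σ.
Subtracting: σ = (-0.004 − -0.176)/(1.645 − (-1.645)) = 0.052.
Then μ = -0.176 − (-1.645)·0.052 = -0.090.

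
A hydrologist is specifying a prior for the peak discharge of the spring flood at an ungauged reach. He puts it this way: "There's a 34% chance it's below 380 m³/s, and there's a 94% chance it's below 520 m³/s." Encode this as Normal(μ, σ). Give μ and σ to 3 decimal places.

μ = 409.353, σ = 71.166

The p-quantile of Normal(μ,σ) is μ + z_p·σ, with z_{0.34} = -0.4125 and z_{0.94} = 1.555.
Eliminate σ: μ = (z₂·x₁ − z₁·x₂)/(z₂ − z₁) = (1.555·380 − (-0.4125)·520)/1.967 = 409.353.
Then σ = (x₂ − x₁)/(z₂ − z₁) = (520 − 380)/1.967 = 71.166.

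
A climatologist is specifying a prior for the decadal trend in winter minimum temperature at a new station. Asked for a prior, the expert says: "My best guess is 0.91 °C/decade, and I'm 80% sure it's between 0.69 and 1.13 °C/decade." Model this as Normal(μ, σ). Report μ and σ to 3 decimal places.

μ = 0.910, σ = 0.172

A symmetric 80% interval runs μ ± z·σ with z = 1.282.
Half-width = 0.22, so σ = 0.22/1.282 = 0.172.
μ is the stated best guess, 0.910.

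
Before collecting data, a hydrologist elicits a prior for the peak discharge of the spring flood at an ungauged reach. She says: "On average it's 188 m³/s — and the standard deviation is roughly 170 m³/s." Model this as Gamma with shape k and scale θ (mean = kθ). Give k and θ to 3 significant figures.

k ≈ 1.22, θ ≈ 154

For Gamma(k, scale θ): mean = kθ, variance = kθ², so CV = 1/√k.
CV = SD/mean = 170/188 = 0.9043, hence k = 1/CV² = 1.22.
Then θ = mean/k = 188/1.22 = 154.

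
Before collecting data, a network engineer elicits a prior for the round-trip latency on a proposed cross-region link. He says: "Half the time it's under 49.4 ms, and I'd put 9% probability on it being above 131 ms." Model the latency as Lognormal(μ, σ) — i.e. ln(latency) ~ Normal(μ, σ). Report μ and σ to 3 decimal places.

If T ~ Lognormal(μ,σ) then ln T ~ Normal(μ,σ), so the p-quantile of ln T is μ + z_p·σ.
ln(49.4) = 3.9 and ln(131) = 4.875; z_{0.5} = 0, z_{0.91} = 1.341.
σ = (4.875 − 3.9)/(1.341 − (0)) = 0.727.
μ = 3.9 − (0)·0.727 = 3.900.

μ ≈ 3.900, σ ≈ 0.727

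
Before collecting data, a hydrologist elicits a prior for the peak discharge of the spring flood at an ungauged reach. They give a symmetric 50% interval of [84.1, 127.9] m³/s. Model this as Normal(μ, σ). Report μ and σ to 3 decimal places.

μ = 106.000, σ = 32.469

A symmetric 50% interval runs μ ± z·σ with z = 0.6745.
Half-width = 21.9, so σ = 21.9/0.6745 = 32.469.
μ is the interval midpoint, 106.000.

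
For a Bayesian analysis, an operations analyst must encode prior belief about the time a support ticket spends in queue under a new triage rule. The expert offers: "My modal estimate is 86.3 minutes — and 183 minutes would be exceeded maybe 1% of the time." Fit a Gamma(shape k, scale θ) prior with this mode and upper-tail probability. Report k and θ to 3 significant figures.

k ≈ 9.6, θ ≈ 10

Gamma(k,θ) with k>1 has mode (k−1)θ, so θ = 86.3/(k−1).
Need P(X < 183) = 0.99 with θ tied to k this way. Start at k = 2, θ = 86.3: P(X<183) ≈ 0.626.
Too low — raise k to concentrate. Iterating converges to k ≈ 9.6.
Then θ = 86.3/(9.6−1) ≈ 10.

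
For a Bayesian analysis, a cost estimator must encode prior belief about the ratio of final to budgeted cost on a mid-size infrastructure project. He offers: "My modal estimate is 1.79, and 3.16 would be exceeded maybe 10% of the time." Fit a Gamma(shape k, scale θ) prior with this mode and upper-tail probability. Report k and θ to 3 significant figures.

Gamma(k,θ) with k>1 has mode (k−1)θ, so θ = 1.79/(k−1).
Need P(X < 3.16) = 0.9 with θ tied to k this way. Start at k = 2, θ = 1.79: P(X<3.16) ≈ 0.527.
Too low — raise k to concentrate. Iterating converges to k ≈ 6.88.
Then θ = 1.79/(6.88−1) ≈ 0.304.

k ≈ 6.88, θ ≈ 0.304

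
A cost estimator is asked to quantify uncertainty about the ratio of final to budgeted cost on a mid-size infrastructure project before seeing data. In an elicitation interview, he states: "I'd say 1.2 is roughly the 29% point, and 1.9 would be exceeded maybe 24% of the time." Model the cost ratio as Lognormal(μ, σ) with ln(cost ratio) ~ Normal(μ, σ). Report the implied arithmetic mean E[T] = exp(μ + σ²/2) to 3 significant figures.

E[T] ≈ 1.57

If T ~ Lognormal(μ,σ) then ln T ~ Normal(μ,σ), so the p-quantile of ln T is μ + z_p·σ.
ln(1.2) = 0.1823 and ln(1.9) = 0.6419; z_{0.29} = -0.5534, z_{0.76} = 0.7063.
σ = (0.6419 − 0.1823)/(0.7063 − (-0.5534)) = 0.365.
μ = 0.1823 − (-0.5534)·0.365 = 0.384.
E[T] = exp(μ + σ²/2) = exp(0.384 + 0.0665) = 1.57.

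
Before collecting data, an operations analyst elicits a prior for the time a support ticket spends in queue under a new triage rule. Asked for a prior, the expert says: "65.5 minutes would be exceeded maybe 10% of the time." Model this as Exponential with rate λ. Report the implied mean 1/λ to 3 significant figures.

mean ≈ 28.4 minutes

P(T > 65.5) = e^(−λ·65.5) = 0.1, so λ = −ln(0.1)/65.5 = 0.0352.
Mean = 1/λ = 28.4 minutes.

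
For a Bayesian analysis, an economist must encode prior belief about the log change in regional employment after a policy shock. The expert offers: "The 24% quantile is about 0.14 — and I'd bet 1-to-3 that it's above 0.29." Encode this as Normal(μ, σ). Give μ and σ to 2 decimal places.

The p-quantile of Normal(μ,σ) is μ + z_p·σ, with z_{0.24} = -0.7063 and z_{0.75} = 0.6745.
Eliminate σ: μ = (z₂·x₁ − z₁·x₂)/(z₂ − z₁) = (0.6745·0.14 − (-0.7063)·0.29)/1.381 = 0.22.
Then σ = (x₂ − x₁)/(z₂ − z₁) = (0.29 − 0.14)/1.381 = 0.11.

μ = 0.22, σ = 0.11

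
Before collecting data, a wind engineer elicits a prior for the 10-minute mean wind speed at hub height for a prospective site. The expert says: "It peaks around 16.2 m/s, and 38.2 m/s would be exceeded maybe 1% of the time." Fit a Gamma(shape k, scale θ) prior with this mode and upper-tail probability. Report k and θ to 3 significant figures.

Gamma(k,θ) with k>1 has mode (k−1)θ, so θ = 16.2/(k−1).
Need P(X < 38.2) = 0.99 with θ tied to k this way. Start at k = 2, θ = 16.2: P(X<38.2) ≈ 0.682.
Too low — raise k to concentrate. Iterating converges to k ≈ 7.46.
Then θ = 16.2/(7.46−1) ≈ 2.51.

k ≈ 7.46, θ ≈ 2.51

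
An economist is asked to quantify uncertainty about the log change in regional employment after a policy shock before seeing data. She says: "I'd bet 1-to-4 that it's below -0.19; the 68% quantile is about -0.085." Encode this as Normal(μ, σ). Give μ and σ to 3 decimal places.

The p-quantile of Normal(μ,σ) is μ + z_p·σ, with z_{0.2} = -0.8416 and z_{0.68} = 0.4677.
Eliminate σ: μ = (z₂·x₁ − z₁·x₂)/(z₂ − z₁) = (0.4677·-0.19 − (-0.8416)·-0.085)/1.309 = -0.123.
Then σ = (x₂ − x₁)/(z₂ − z₁) = (-0.085 − -0.19)/1.309 = 0.080.

μ = -0.123, σ = 0.080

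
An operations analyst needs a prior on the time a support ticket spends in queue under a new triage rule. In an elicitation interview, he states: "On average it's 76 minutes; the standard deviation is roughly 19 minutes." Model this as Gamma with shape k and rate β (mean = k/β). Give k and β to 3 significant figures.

For Gamma(k, rate β): mean = k/β, variance = k/β², so CV = 1/√k.
CV = SD/mean = 19/76 = 0.25, hence k = 1/CV² = 16.
Then β = k/mean = 16/76 = 0.211.

k ≈ 16, β ≈ 0.211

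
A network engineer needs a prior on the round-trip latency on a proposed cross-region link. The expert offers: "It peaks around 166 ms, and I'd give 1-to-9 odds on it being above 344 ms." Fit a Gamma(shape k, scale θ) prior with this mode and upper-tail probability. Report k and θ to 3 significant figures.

k ≈ 4.62, θ ≈ 45.9

Gamma(k,θ) with k>1 has mode (k−1)θ, so θ = 166/(k−1).
Need P(X < 344) = 0.9 with θ tied to k this way. Start at k = 2, θ = 166: P(X<344) ≈ 0.613.
Too low — raise k to concentrate. Iterating converges to k ≈ 4.62.
Then θ = 166/(4.62−1) ≈ 45.9.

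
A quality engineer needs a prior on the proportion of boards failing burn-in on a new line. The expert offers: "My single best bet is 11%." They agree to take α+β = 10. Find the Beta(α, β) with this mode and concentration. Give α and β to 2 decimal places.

α = 1.88, β = 8.12

For α,β > 1 the Beta mode is (α−1)/(α+β−2). With α+β = 10, the mode is (α−1)/8.
Set (α−1)/8 = 0.11 → α = 1 + 0.11·8 = 1.88.
β = 10 − α = 8.12.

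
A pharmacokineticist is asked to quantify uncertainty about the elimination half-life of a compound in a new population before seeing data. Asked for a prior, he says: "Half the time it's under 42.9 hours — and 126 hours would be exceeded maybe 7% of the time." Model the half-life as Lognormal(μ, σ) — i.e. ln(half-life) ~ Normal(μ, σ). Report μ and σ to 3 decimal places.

μ ≈ 3.759, σ ≈ 0.730

If T ~ Lognormal(μ,σ) then ln T ~ Normal(μ,σ), so the p-quantile of ln T is μ + z_p·σ.
ln(42.9) = 3.759 and ln(126) = 4.836; z_{0.5} = 0, z_{0.93} = 1.476.
σ = (4.836 − 3.759)/(1.476 − (0)) = 0.730.
μ = 3.759 − (0)·0.730 = 3.759.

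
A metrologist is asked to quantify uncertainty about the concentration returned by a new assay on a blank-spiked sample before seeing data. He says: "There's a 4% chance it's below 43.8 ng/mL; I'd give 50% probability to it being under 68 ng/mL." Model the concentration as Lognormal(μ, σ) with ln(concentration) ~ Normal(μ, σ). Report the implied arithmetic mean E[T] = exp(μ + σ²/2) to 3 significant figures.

If T ~ Lognormal(μ,σ) then ln T ~ Normal(μ,σ), so the p-quantile of ln T is μ + z_p·σ.
ln(43.8) = 3.78 and ln(68) = 4.22; z_{0.04} = -1.751, z_{0.5} = 0.
σ = (4.22 − 3.78)/(0 − (-1.751)) = 0.251.
μ = 3.78 − (-1.751)·0.251 = 4.220.
E[T] = exp(μ + σ²/2) = exp(4.220 + 0.0316) = 70.2 ng/mL.

E[T] ≈ 70.2 ng/mL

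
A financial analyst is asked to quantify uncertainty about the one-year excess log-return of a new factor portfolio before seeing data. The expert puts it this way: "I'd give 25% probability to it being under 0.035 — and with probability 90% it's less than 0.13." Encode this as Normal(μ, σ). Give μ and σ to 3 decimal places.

The p-quantile of Normal(μ,σ) is μ + z_p·σ, with z_{0.25} = -0.6745 and z_{0.9} = 1.282.
Eliminate σ: μ = (z₂·x₁ − z₁·x₂)/(z₂ − z₁) = (1.282·0.035 − (-0.6745)·0.13)/1.956 = 0.068.
Then σ = (x₂ − x₁)/(z₂ − z₁) = (0.13 − 0.035)/1.956 = 0.049.

μ = 0.068, σ = 0.049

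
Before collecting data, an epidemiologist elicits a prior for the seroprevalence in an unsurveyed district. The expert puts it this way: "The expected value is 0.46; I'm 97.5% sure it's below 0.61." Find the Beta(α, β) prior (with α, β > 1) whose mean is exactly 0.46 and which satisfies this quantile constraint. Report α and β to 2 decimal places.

α ≈ 19.31, β ≈ 22.67

With mean 0.46 fixed, write α = 0.46s, β = 0.54s where s = α+β.
Need P(θ < 0.61) = 0.975 under Beta(0.46s, 0.54s). Normal approximation: (q−m)/√(m(1−m)/s) ≈ z_{0.975} = 1.96, so s ≈ 0.46·0.54·(1.96)²/(0.61−0.46)² = 42.4.
At s = 42.4: P(θ<0.61) ≈ 0.976. Adjusting to match 0.975 gives s ≈ 41.99.
So α = 0.46·41.99 ≈ 19.31, β = 0.54·41.99 ≈ 22.67.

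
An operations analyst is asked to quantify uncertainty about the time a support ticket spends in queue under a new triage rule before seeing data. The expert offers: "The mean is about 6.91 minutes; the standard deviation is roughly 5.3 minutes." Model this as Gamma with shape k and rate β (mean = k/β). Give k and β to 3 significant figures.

For Gamma(k, rate β): mean = k/β, variance = k/β², so CV = 1/√k.
CV = SD/mean = 5.3/6.91 = 0.767, hence k = 1/CV² = 1.7.
Then β = k/mean = 1.7/6.91 = 0.246.

k ≈ 1.7, β ≈ 0.246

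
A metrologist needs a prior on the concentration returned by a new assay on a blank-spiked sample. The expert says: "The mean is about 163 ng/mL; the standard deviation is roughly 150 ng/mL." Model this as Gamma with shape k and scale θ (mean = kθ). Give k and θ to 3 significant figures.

For Gamma(k, scale θ): mean = kθ, variance = kθ², so CV = 1/√k.
CV = SD/mean = 150/163 = 0.9202, hence k = 1/CV² = 1.18.
Then θ = mean/k = 163/1.18 = 138.

k ≈ 1.18, θ ≈ 138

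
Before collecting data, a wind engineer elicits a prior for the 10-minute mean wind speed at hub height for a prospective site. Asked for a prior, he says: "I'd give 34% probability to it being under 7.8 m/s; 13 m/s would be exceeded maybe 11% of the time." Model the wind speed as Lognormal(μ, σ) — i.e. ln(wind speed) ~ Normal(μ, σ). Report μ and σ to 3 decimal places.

If T ~ Lognormal(μ,σ) then ln T ~ Normal(μ,σ), so the p-quantile of ln T is μ + z_p·σ.
ln(7.8) = 2.054 and ln(13) = 2.565; z_{0.34} = -0.4125, z_{0.89} = 1.227.
σ = (2.565 − 2.054)/(1.227 − (-0.4125)) = 0.312.
μ = 2.054 − (-0.4125)·0.312 = 2.183.

μ ≈ 2.183, σ ≈ 0.312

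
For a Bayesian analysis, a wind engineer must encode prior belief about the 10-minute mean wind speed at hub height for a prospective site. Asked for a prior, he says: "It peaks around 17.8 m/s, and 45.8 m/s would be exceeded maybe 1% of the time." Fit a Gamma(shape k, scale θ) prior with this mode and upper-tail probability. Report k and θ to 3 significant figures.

Gamma(k,θ) with k>1 has mode (k−1)θ, so θ = 17.8/(k−1).
Need P(X < 45.8) = 0.99 with θ tied to k this way. Start at k = 2, θ = 17.8: P(X<45.8) ≈ 0.727.
Too low — raise k to concentrate. Iterating converges to k ≈ 6.22.
Then θ = 17.8/(6.22−1) ≈ 3.41.

k ≈ 6.22, θ ≈ 3.41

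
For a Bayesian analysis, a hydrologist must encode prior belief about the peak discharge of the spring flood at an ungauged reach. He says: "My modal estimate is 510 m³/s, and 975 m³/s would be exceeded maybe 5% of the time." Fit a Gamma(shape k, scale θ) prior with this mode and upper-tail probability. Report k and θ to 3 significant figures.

Gamma(k,θ) with k>1 has mode (k−1)θ, so θ = 510/(k−1).
Need P(X < 975) = 0.95 with θ tied to k this way. Start at k = 2, θ = 510: P(X<975) ≈ 0.570.
Too low — raise k to concentrate. Iterating converges to k ≈ 7.62.
Then θ = 510/(7.62−1) ≈ 77.1.

k ≈ 7.62, θ ≈ 77.1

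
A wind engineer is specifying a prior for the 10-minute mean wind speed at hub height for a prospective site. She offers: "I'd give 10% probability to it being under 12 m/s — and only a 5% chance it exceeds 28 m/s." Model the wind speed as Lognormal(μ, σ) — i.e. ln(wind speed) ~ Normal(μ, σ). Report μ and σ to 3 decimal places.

If T ~ Lognormal(μ,σ) then ln T ~ Normal(μ,σ), so the p-quantile of ln T is μ + z_p·σ.
ln(12) = 2.485 and ln(28) = 3.332; z_{0.1} = -1.282, z_{0.95} = 1.645.
σ = (3.332 − 2.485)/(1.645 − (-1.282)) = 0.290.
μ = 2.485 − (-1.282)·0.290 = 2.856.

μ ≈ 2.856, σ ≈ 0.290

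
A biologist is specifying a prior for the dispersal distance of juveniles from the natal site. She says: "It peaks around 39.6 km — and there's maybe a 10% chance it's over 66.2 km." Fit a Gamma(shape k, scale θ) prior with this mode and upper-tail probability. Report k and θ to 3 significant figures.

Gamma(k,θ) with k>1 has mode (k−1)θ, so θ = 39.6/(k−1).
Need P(X < 66.2) = 0.9 with θ tied to k this way. Start at k = 2, θ = 39.6: P(X<66.2) ≈ 0.498.
Too low — raise k to concentrate. Iterating converges to k ≈ 8.16.
Then θ = 39.6/(8.16−1) ≈ 5.53.

k ≈ 8.16, θ ≈ 5.53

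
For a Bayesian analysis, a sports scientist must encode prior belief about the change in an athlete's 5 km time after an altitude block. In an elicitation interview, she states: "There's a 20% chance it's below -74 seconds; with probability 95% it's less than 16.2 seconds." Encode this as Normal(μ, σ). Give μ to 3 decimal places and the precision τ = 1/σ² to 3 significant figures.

μ = -43.469, τ = 0.00076

For Normal(μ,σ), the p-quantile is μ + z_p·σ. Here z_{0.2} = -0.8416, z_{0.95} = 1.645.
So -74 = μ − 0.8416σ and 16.2 = μ + 1.645σ.
Subtracting: σ = (16.2 − -74)/(1.645 − (-0.8416)) = 36.276.
Then μ = -74 − (-0.8416)·36.276 = -43.469.
Precision τ = 1/σ² = 1/36.28² = 0.00076.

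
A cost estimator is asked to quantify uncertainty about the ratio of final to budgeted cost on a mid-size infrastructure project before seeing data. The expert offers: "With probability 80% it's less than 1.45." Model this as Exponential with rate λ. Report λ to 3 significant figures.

P(T < 1.45) = 1 − e^(−λ·1.45) = 0.8, so λ = −ln(1−0.8)/1.45 = −ln(0.2)/1.45 = 1.11.

λ ≈ 1.11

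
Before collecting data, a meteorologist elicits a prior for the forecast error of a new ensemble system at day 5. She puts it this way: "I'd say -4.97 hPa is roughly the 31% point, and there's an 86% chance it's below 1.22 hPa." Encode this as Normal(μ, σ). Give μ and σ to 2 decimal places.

The p-quantile of Normal(μ,σ) is μ + z_p·σ, with z_{0.31} = -0.4959 and z_{0.86} = 1.08.
Eliminate σ: μ = (z₂·x₁ − z₁·x₂)/(z₂ − z₁) = (1.08·-4.97 − (-0.4959)·1.22)/1.576 = -3.02.
Then σ = (x₂ − x₁)/(z₂ − z₁) = (1.22 − -4.97)/1.576 = 3.93.

μ = -3.02, σ = 3.93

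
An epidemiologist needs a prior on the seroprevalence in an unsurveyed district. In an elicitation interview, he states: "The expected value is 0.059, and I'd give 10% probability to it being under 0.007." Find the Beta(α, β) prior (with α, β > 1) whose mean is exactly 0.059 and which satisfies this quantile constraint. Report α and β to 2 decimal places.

With mean 0.059 fixed, write α = 0.059s, β = 0.941s where s = α+β.
Need P(θ < 0.007) = 0.1 under Beta(0.059s, 0.941s). Normal approximation: (q−m)/√(m(1−m)/s) ≈ z_{0.1} = -1.28, so s ≈ 0.059·0.941·(-1.28)²/(0.007−0.059)² = 33.7.
At s = 33.7: P(θ<0.007) ≈ 0.023. Adjusting to match 0.1 gives s ≈ 17.54.
So α = 0.059·17.54 ≈ 1.04, β = 0.941·17.54 ≈ 16.51.

α ≈ 1.04, β ≈ 16.51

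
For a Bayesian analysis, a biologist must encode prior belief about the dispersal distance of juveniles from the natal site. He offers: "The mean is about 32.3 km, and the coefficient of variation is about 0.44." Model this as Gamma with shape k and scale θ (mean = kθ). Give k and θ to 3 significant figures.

For Gamma(k, scale θ): mean = kθ, variance = kθ², so CV = 1/√k.
CV = 0.44, hence k = 1/CV² = 5.17.
Then θ = mean/k = 32.3/5.17 = 6.25.

k ≈ 5.17, θ ≈ 6.25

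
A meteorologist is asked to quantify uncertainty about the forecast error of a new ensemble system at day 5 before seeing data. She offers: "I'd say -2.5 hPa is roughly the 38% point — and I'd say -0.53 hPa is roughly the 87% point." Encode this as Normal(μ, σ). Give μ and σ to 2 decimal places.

μ = -2.08, σ = 1.38

The p-quantile of Normal(μ,σ) is μ + z_p·σ, with z_{0.38} = -0.3055 and z_{0.87} = 1.126.
Eliminate σ: μ = (z₂·x₁ − z₁·x₂)/(z₂ − z₁) = (1.126·-2.5 − (-0.3055)·-0.53)/1.432 = -2.08.
Then σ = (x₂ − x₁)/(z₂ − z₁) = (-0.53 − -2.5)/1.432 = 1.38.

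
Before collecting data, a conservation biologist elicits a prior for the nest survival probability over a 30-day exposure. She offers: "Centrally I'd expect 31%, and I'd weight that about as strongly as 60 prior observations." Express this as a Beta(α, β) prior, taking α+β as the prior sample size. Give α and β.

Under the effective-sample-size interpretation, Beta(α, β) has prior mean α/(α+β) and prior sample size α+β.
So α+β = 60 and α/(α+β) = 0.31, giving α = 0.31·60 = 18.6 and β = 60 − 18.6 = 41.4.

α = 18.6, β = 41.4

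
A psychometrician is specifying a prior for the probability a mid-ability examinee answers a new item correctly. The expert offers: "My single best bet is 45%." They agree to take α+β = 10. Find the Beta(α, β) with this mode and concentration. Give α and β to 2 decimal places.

For α,β > 1 the Beta mode is (α−1)/(α+β−2). With α+β = 10, the mode is (α−1)/8.
Set (α−1)/8 = 0.45 → α = 1 + 0.45·8 = 4.60.
β = 10 − α = 5.40.

α = 4.60, β = 5.40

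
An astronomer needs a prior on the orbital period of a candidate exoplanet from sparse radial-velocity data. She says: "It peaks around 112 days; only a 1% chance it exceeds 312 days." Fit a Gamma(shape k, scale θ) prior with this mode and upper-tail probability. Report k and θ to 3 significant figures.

Gamma(k,θ) with k>1 has mode (k−1)θ, so θ = 112/(k−1).
Need P(X < 312) = 0.99 with θ tied to k this way. Start at k = 2, θ = 112: P(X<312) ≈ 0.766.
Too low — raise k to concentrate. Iterating converges to k ≈ 5.36.
Then θ = 112/(5.36−1) ≈ 25.7.

k ≈ 5.36, θ ≈ 25.7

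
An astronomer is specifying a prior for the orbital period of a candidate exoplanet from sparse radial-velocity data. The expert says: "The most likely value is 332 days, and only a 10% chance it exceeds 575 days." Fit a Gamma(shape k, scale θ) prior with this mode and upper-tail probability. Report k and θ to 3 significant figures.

Gamma(k,θ) with k>1 has mode (k−1)θ, so θ = 332/(k−1).
Need P(X < 575) = 0.9 with θ tied to k this way. Start at k = 2, θ = 332: P(X<575) ≈ 0.517.
Too low — raise k to concentrate. Iterating converges to k ≈ 7.29.
Then θ = 332/(7.29−1) ≈ 52.8.

k ≈ 7.29, θ ≈ 52.8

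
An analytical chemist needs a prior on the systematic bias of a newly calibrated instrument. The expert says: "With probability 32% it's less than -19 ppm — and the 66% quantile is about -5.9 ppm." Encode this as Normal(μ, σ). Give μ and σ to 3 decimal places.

For Normal(μ,σ), the p-quantile is μ + z_p·σ. Here z_{0.32} = -0.4677, z_{0.66} = 0.4125.
So -19 = μ − 0.4677σ and -5.9 = μ + 0.4125σ.
Subtracting: σ = (-5.9 − -19)/(0.4125 − (-0.4677)) = 14.884.
Then μ = -19 − (-0.4677)·14.884 = -12.039.

μ = -12.039, σ = 14.884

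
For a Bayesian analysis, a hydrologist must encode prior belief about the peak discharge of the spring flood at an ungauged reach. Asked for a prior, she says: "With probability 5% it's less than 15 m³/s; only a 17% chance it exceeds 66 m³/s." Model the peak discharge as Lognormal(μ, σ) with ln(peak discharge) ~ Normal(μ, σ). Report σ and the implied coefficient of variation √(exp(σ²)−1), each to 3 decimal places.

If T ~ Lognormal(μ,σ) then ln T ~ Normal(μ,σ), so the p-quantile of ln T is μ + z_p·σ.
ln(15) = 2.708 and ln(66) = 4.19; z_{0.05} = -1.645, z_{0.83} = 0.9542.
σ = (4.19 − 2.708)/(0.9542 − (-1.645)) = 0.570.
μ = 2.708 − (-1.645)·0.570 = 3.646.
CV = √(exp(σ²)−1) = √(exp(0.3250)−1) = 0.620.

σ ≈ 0.570, CV ≈ 0.620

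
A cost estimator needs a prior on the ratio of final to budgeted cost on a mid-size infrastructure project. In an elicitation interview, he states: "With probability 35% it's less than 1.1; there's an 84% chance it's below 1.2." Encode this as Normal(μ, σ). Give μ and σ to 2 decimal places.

μ = 1.13, σ = 0.07

For Normal(μ,σ), the p-quantile is μ + z_p·σ. Here z_{0.35} = -0.3853, z_{0.84} = 0.9945.
So 1.1 = μ − 0.3853σ and 1.2 = μ + 0.9945σ.
Subtracting: σ = (1.2 − 1.1)/(0.9945 − (-0.3853)) = 0.07.
Then μ = 1.1 − (-0.3853)·0.07 = 1.13.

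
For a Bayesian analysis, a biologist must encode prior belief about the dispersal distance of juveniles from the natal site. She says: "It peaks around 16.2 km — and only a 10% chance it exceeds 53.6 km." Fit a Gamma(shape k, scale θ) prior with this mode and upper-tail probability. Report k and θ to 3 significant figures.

Gamma(k,θ) with k>1 has mode (k−1)θ, so θ = 16.2/(k−1).
Need P(X < 53.6) = 0.9 with θ tied to k this way. Start at k = 2, θ = 16.2: P(X<53.6) ≈ 0.842.
Too low — raise k to concentrate. Iterating converges to k ≈ 2.32.
Then θ = 16.2/(2.32−1) ≈ 12.3.

k ≈ 2.32, θ ≈ 12.3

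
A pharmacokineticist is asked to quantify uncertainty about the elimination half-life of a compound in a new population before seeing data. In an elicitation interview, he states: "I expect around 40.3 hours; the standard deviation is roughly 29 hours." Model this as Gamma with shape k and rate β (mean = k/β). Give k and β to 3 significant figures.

For Gamma(k, rate β): mean = k/β, variance = k/β², so CV = 1/√k.
CV = SD/mean = 29/40.3 = 0.7196, hence k = 1/CV² = 1.93.
Then β = k/mean = 1.93/40.3 = 0.0479.

k ≈ 1.93, β ≈ 0.0479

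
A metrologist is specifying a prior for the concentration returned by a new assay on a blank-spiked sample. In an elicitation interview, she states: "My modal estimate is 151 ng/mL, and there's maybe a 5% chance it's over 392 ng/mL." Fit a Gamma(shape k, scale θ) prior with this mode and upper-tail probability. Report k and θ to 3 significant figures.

Gamma(k,θ) with k>1 has mode (k−1)θ, so θ = 151/(k−1).
Need P(X < 392) = 0.95 with θ tied to k this way. Start at k = 2, θ = 151: P(X<392) ≈ 0.732.
Too low — raise k to concentrate. Iterating converges to k ≈ 3.97.
Then θ = 151/(3.97−1) ≈ 50.8.

k ≈ 3.97, θ ≈ 50.8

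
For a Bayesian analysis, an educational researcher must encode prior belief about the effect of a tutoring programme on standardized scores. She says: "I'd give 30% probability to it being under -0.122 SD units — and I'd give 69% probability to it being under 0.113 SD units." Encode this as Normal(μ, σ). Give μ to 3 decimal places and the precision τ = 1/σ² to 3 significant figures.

μ = -0.001, τ = 18.8

For Normal(μ,σ), the p-quantile is μ + z_p·σ. Here z_{0.3} = -0.5244, z_{0.69} = 0.4959.
So -0.122 = μ − 0.5244σ and 0.113 = μ + 0.4959σ.
Subtracting: σ = (0.113 − -0.122)/(0.4959 − (-0.5244)) = 0.230.
Then μ = -0.122 − (-0.5244)·0.230 = -0.001.
Precision τ = 1/σ² = 1/0.2303² = 18.8.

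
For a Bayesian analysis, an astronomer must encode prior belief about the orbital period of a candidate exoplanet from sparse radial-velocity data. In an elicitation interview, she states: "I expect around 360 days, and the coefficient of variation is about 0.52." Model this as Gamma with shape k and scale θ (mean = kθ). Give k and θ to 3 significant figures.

For Gamma(k, scale θ): mean = kθ, variance = kθ², so CV = 1/√k.
CV = 0.52, hence k = 1/CV² = 3.7.
Then θ = mean/k = 360/3.7 = 97.3.

k ≈ 3.7, θ ≈ 97.3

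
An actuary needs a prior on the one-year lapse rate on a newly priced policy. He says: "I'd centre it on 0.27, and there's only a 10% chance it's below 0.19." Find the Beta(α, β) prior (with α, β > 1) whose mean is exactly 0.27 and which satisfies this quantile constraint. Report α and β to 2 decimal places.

With mean 0.27 fixed, write α = 0.27s, β = 0.73s where s = α+β.
Need P(θ < 0.19) = 0.1 under Beta(0.27s, 0.73s). Normal approximation: (q−m)/√(m(1−m)/s) ≈ z_{0.1} = -1.28, so s ≈ 0.27·0.73·(-1.28)²/(0.19−0.27)² = 50.6.
At s = 50.6: P(θ<0.19) ≈ 0.092. Adjusting to match 0.1 gives s ≈ 47.32.
So α = 0.27·47.32 ≈ 12.78, β = 0.73·47.32 ≈ 34.54.

α ≈ 12.78, β ≈ 34.54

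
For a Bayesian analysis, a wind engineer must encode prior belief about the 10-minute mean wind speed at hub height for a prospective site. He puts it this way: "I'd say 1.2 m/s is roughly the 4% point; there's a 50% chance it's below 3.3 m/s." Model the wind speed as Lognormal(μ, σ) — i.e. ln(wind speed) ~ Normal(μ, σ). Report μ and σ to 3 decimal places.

μ ≈ 1.194, σ ≈ 0.578

If T ~ Lognormal(μ,σ) then ln T ~ Normal(μ,σ), so the p-quantile of ln T is μ + z_p·σ.
ln(1.2) = 0.1823 and ln(3.3) = 1.194; z_{0.04} = -1.751, z_{0.5} = 0.
σ = (1.194 − 0.1823)/(0 − (-1.751)) = 0.578.
μ = 0.1823 − (-1.751)·0.578 = 1.194.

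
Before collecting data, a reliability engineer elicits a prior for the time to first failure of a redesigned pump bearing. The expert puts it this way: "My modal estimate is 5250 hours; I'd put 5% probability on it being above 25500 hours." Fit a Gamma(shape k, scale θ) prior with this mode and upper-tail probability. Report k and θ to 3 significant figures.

Gamma(k,θ) with k>1 has mode (k−1)θ, so θ = 5250/(k−1).
Need P(X < 25500) = 0.95 with θ tied to k this way. Start at k = 2, θ = 5250: P(X<25500) ≈ 0.954.
Too high — lower k to spread out. Iterating converges to k ≈ 1.96.
Then θ = 5250/(1.96−1) ≈ 5440.

k ≈ 1.96, θ ≈ 5440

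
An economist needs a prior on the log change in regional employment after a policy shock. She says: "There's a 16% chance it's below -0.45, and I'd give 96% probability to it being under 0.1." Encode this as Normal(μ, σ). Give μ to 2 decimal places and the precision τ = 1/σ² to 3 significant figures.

The p-quantile of Normal(μ,σ) is μ + z_p·σ, with z_{0.16} = -0.9945 and z_{0.96} = 1.751.
Eliminate σ: μ = (z₂·x₁ − z₁·x₂)/(z₂ − z₁) = (1.751·-0.45 − (-0.9945)·0.1)/2.745 = -0.25.
Then σ = (x₂ − x₁)/(z₂ − z₁) = (0.1 − -0.45)/2.745 = 0.20.
Precision τ = 1/σ² = 1/0.2004² = 24.9.

μ = -0.25, τ = 24.9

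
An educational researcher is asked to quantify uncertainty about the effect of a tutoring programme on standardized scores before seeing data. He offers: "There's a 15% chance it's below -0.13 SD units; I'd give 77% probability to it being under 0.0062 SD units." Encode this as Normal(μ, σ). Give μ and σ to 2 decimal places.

μ = -0.05, σ = 0.08

For Normal(μ,σ), the p-quantile is μ + z_p·σ. Here z_{0.15} = -1.036, z_{0.77} = 0.7388.
So -0.13 = μ − 1.036σ and 0.0062 = μ + 0.7388σ.
Subtracting: σ = (0.0062 − -0.13)/(0.7388 − (-1.036)) = 0.08.
Then μ = -0.13 − (-1.036)·0.08 = -0.05.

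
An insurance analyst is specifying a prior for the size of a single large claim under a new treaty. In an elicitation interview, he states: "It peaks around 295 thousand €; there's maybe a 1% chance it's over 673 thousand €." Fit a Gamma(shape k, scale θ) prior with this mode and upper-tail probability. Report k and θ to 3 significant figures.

Gamma(k,θ) with k>1 has mode (k−1)θ, so θ = 295/(k−1).
Need P(X < 673) = 0.99 with θ tied to k this way. Start at k = 2, θ = 295: P(X<673) ≈ 0.665.
Too low — raise k to concentrate. Iterating converges to k ≈ 8.04.
Then θ = 295/(8.04−1) ≈ 41.9.

k ≈ 8.04, θ ≈ 41.9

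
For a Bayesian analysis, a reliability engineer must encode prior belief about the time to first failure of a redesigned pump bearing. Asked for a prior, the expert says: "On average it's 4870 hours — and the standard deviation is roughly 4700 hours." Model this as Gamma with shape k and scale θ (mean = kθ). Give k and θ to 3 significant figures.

For Gamma(k, scale θ): mean = kθ, variance = kθ², so CV = 1/√k.
CV = SD/mean = 4700/4870 = 0.9651, hence k = 1/CV² = 1.07.
Then θ = mean/k = 4870/1.07 = 4540.

k ≈ 1.07, θ ≈ 4540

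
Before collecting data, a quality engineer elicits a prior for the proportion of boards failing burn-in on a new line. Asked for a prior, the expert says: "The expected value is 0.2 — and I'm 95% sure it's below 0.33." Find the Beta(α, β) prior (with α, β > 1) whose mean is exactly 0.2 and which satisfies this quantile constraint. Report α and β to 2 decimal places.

α ≈ 5.90, β ≈ 23.60

With mean 0.2 fixed, write α = 0.2s, β = 0.8s where s = α+β.
Need P(θ < 0.33) = 0.95 under Beta(0.2s, 0.8s). Normal approximation: (q−m)/√(m(1−m)/s) ≈ z_{0.95} = 1.64, so s ≈ 0.2·0.8·(1.64)²/(0.33−0.2)² = 25.6.
At s = 25.6: P(θ<0.33) ≈ 0.939. Adjusting to match 0.95 gives s ≈ 29.51.
So α = 0.2·29.51 ≈ 5.90, β = 0.8·29.51 ≈ 23.60.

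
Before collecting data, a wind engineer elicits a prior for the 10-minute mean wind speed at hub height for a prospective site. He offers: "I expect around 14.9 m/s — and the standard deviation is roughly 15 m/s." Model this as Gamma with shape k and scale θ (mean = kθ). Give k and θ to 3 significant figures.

For Gamma(k, scale θ): mean = kθ, variance = kθ², so CV = 1/√k.
CV = SD/mean = 15/14.9 = 1.007, hence k = 1/CV² = 0.987.
Then θ = mean/k = 14.9/0.987 = 15.1.

k ≈ 0.987, θ ≈ 15.1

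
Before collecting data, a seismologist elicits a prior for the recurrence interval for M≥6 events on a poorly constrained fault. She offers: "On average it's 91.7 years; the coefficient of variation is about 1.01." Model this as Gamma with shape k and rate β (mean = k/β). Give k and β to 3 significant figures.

For Gamma(k, rate β): mean = k/β, variance = k/β², so CV = 1/√k.
CV = 1.01, hence k = 1/CV² = 0.98.
Then β = k/mean = 0.98/91.7 = 0.0107.

k ≈ 0.98, β ≈ 0.0107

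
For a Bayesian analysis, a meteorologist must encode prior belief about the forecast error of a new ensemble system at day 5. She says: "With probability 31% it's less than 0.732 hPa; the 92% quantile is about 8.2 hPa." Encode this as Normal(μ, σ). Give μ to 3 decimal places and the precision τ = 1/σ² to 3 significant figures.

μ = 2.680, τ = 0.0648

The p-quantile of Normal(μ,σ) is μ + z_p·σ, with z_{0.31} = -0.4959 and z_{0.92} = 1.405.
Eliminate σ: μ = (z₂·x₁ − z₁·x₂)/(z₂ − z₁) = (1.405·0.732 − (-0.4959)·8.2)/1.901 = 2.680.
Then σ = (x₂ − x₁)/(z₂ − z₁) = (8.2 − 0.732)/1.901 = 3.929.
Precision τ = 1/σ² = 1/3.929² = 0.0648.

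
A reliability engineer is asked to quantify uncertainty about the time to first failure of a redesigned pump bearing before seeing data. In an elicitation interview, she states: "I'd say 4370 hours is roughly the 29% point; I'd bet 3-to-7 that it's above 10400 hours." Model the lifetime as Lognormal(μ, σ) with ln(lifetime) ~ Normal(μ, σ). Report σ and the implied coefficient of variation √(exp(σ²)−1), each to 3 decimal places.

σ ≈ 0.804, CV ≈ 0.954

If T ~ Lognormal(μ,σ) then ln T ~ Normal(μ,σ), so the p-quantile of ln T is μ + z_p·σ.
ln(4370) = 8.383 and ln(10400) = 9.25; z_{0.29} = -0.5534, z_{0.7} = 0.5244.
σ = (9.25 − 8.383)/(0.5244 − (-0.5534)) = 0.804.
μ = 8.383 − (-0.5534)·0.804 = 8.828.
CV = √(exp(σ²)−1) = √(exp(0.6472)−1) = 0.954.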